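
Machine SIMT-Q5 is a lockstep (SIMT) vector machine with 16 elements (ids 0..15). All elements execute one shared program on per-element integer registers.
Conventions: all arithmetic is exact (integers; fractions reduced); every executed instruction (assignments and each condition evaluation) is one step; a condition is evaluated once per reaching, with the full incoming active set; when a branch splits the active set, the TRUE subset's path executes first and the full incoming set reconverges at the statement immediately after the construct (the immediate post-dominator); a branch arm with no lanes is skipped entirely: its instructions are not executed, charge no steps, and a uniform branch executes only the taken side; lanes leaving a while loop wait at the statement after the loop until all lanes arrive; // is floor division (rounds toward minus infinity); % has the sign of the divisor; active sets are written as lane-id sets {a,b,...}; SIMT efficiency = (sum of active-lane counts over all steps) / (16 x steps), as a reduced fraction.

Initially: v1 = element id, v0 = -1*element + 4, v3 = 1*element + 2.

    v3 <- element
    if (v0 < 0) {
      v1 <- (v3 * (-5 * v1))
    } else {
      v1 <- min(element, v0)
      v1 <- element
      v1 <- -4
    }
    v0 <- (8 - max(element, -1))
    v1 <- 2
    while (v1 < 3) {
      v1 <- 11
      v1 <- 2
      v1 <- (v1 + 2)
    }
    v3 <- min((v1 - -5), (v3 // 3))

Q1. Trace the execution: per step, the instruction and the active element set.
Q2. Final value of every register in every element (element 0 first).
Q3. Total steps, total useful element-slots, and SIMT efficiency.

step 0: v3 <- element                {0,1,2,3,4,5,6,7,8,9,10,11,12,13,14,15}
step 1: eval (v0 < 0)                {0,1,2,3,4,5,6,7,8,9,10,11,12,13,14,15}
step 2: v1 <- (v3 * (-5 * v1))       {5,6,7,8,9,10,11,12,13,14,15}
step 3: v1 <- min(element, v0)       {0,1,2,3,4}
step 4: v1 <- element                {0,1,2,3,4}
step 5: v1 <- -4                     {0,1,2,3,4}
step 6: v0 <- (8 - max(element, -1)) {0,1,2,3,4,5,6,7,8,9,10,11,12,13,14,15}
step 7: v1 <- 2                      {0,1,2,3,4,5,6,7,8,9,10,11,12,13,14,15}
step 8: eval (v1 < 3)                {0,1,2,3,4,5,6,7,8,9,10,11,12,13,14,15}
step 9: v1 <- 11                     {0,1,2,3,4,5,6,7,8,9,10,11,12,13,14,15}
step 10: v1 <- 2                      {0,1,2,3,4,5,6,7,8,9,10,11,12,13,14,15}
step 11: v1 <- (v1 + 2)               {0,1,2,3,4,5,6,7,8,9,10,11,12,13,14,15}
step 12: eval (v1 < 3)                {0,1,2,3,4,5,6,7,8,9,10,11,12,13,14,15}
step 13: v3 <- min((v1 - -5), (v3 // 3)) {0,1,2,3,4,5,6,7,8,9,10,11,12,13,14,15}

Answer: 14 steps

v1: 4,4,4,4,4,4,4,4,4,4,4,4,4,4,4,4
v0: 8,7,6,5,4,3,2,1,0,-1,-2,-3,-4,-5,-6,-7
v3: 0,0,0,1,1,1,2,2,2,3,3,3,4,4,4,5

steps = 14; useful = 186; efficiency = 186/224 = 93/112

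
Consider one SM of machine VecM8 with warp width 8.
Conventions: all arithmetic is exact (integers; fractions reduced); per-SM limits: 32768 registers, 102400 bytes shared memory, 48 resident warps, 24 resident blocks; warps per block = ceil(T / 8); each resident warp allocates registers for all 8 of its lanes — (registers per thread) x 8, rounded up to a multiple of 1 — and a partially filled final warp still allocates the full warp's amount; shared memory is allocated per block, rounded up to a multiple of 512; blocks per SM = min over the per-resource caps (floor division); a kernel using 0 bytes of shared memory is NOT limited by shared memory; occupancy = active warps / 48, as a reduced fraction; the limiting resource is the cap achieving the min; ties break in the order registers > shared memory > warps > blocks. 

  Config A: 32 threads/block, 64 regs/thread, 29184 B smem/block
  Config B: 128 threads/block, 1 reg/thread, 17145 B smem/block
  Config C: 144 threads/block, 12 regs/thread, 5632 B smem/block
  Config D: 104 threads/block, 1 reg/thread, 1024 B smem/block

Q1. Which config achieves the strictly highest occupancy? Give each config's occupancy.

occupancies: A 1/4, B 1, C 3/4, D 13/16

Answer: B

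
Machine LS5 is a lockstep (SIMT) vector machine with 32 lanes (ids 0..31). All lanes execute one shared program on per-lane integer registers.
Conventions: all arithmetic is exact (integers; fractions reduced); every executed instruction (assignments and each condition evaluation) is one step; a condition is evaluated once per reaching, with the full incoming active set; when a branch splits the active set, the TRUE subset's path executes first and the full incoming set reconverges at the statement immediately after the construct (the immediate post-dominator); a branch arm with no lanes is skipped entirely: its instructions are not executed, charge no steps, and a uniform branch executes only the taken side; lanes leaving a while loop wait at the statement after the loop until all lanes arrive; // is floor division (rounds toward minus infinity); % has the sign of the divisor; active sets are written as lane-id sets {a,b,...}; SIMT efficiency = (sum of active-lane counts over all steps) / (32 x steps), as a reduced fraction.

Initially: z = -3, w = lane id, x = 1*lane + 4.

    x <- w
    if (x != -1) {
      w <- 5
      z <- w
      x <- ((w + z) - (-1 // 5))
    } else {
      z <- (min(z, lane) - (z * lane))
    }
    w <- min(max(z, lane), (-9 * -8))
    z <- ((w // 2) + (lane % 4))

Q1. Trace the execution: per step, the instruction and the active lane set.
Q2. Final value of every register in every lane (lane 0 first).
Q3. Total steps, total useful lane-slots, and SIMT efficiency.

step 0: x <- w                       {0,1,2,3,4,5,6,7,8,9,10,11,12,13,14,15,16,17,18,19,20,21,22,23,24,25,26,27,28,29,30,31}
step 1: eval (x != -1)               {0,1,2,3,4,5,6,7,8,9,10,11,12,13,14,15,16,17,18,19,20,21,22,23,24,25,26,27,28,29,30,31}
step 2: w <- 5                       {0,1,2,3,4,5,6,7,8,9,10,11,12,13,14,15,16,17,18,19,20,21,22,23,24,25,26,27,28,29,30,31}
step 3: z <- w                       {0,1,2,3,4,5,6,7,8,9,10,11,12,13,14,15,16,17,18,19,20,21,22,23,24,25,26,27,28,29,30,31}
step 4: x <- ((w + z) - (-1 // 5))   {0,1,2,3,4,5,6,7,8,9,10,11,12,13,14,15,16,17,18,19,20,21,22,23,24,25,26,27,28,29,30,31}
step 5: w <- min(max(z, lane), (-9 * -8)) {0,1,2,3,4,5,6,7,8,9,10,11,12,13,14,15,16,17,18,19,20,21,22,23,24,25,26,27,28,29,30,31}
step 6: z <- ((w // 2) + (lane % 4)) {0,1,2,3,4,5,6,7,8,9,10,11,12,13,14,15,16,17,18,19,20,21,22,23,24,25,26,27,28,29,30,31}

Answer: 7 steps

z: 2,3,4,5,2,3,5,6,4,5,7,8,6,7,9,10,8,9,11,12,10,11,13,14,12,13,15,16,14,15,17,18
w: 5,5,5,5,5,5,6,7,8,9,10,11,12,13,14,15,16,17,18,19,20,21,22,23,24,25,26,27,28,29,30,31
x: 11,11,11,11,11,11,11,11,11,11,11,11,11,11,11,11,11,11,11,11,11,11,11,11,11,11,11,11,11,11,11,11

steps = 7; useful = 224; efficiency = 224/224 = 1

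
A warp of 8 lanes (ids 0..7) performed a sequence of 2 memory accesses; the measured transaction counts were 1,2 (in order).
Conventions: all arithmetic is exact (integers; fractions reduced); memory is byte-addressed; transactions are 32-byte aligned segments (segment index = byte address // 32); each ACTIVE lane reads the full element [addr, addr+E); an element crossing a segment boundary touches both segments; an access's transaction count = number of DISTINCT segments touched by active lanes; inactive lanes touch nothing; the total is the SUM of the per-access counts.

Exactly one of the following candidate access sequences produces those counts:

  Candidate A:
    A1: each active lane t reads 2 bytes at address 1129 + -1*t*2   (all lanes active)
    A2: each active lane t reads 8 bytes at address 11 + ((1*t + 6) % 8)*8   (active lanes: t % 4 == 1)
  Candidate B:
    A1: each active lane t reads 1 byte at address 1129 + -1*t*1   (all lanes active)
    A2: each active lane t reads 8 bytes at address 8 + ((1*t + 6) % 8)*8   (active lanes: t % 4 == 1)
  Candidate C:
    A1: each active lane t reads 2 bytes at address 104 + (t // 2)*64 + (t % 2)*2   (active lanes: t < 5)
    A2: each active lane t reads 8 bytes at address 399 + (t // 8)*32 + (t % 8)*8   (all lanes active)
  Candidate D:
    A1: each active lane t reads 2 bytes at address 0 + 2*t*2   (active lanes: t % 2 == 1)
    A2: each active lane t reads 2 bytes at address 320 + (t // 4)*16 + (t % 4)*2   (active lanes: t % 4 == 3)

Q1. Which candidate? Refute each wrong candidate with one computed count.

A: A1 gives 2 transactions, not 1
C: A1 gives 3 transactions, not 1
D: A2 gives 1 transaction, not 2
B: all counts match (1,2)

Answer: B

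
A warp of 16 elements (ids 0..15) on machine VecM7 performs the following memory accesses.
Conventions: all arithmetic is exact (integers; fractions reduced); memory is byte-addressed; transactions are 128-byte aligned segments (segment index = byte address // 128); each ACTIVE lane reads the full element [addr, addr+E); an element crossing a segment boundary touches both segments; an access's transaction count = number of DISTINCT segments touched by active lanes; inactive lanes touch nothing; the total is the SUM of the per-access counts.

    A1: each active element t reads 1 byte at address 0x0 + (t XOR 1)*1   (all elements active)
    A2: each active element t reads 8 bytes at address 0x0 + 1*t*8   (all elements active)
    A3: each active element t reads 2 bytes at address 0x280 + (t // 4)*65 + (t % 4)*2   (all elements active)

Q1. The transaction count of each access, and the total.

A1: 1 transaction
A2: 1 transaction
A3: 2 transactions

Answer: 1,1,2; total 4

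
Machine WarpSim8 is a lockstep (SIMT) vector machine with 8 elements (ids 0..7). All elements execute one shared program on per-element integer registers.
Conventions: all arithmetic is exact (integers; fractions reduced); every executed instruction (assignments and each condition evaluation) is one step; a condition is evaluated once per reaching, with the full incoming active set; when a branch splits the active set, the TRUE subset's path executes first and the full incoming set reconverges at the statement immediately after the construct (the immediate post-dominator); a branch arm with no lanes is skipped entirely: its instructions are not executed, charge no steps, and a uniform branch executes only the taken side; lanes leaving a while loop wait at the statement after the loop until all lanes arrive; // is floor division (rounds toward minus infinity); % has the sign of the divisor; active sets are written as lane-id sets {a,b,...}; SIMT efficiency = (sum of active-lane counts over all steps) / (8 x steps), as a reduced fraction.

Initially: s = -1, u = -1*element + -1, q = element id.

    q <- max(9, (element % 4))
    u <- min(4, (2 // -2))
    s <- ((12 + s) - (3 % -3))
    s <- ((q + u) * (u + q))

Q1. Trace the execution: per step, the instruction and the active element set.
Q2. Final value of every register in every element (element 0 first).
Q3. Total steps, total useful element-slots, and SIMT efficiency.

step 0: q <- max(9, (element % 4))   {0,1,2,3,4,5,6,7}
step 1: u <- min(4, (2 // -2))       {0,1,2,3,4,5,6,7}
step 2: s <- ((12 + s) - (3 % -3))   {0,1,2,3,4,5,6,7}
step 3: s <- ((q + u) * (u + q))     {0,1,2,3,4,5,6,7}

Answer: 4 steps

s: 64,64,64,64,64,64,64,64
u: -1,-1,-1,-1,-1,-1,-1,-1
q: 9,9,9,9,9,9,9,9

steps = 4; useful = 32; efficiency = 32/32 = 1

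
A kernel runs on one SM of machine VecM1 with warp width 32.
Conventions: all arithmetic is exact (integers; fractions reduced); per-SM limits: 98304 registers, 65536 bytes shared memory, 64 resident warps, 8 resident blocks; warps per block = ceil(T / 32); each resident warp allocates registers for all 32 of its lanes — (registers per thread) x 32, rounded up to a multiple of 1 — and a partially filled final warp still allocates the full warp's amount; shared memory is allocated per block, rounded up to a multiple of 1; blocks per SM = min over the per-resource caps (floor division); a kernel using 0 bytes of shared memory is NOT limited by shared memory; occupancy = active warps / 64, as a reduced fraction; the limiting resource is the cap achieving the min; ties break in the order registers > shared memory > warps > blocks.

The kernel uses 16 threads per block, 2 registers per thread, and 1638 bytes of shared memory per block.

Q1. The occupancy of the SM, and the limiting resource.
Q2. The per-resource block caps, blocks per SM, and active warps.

Answer: occupancy 1/8, limited by blocks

registers: 1536 blocks
shared memory: 40 blocks
warps: 64 blocks
blocks: 8 blocks

Answer: 8 blocks, 8 active warps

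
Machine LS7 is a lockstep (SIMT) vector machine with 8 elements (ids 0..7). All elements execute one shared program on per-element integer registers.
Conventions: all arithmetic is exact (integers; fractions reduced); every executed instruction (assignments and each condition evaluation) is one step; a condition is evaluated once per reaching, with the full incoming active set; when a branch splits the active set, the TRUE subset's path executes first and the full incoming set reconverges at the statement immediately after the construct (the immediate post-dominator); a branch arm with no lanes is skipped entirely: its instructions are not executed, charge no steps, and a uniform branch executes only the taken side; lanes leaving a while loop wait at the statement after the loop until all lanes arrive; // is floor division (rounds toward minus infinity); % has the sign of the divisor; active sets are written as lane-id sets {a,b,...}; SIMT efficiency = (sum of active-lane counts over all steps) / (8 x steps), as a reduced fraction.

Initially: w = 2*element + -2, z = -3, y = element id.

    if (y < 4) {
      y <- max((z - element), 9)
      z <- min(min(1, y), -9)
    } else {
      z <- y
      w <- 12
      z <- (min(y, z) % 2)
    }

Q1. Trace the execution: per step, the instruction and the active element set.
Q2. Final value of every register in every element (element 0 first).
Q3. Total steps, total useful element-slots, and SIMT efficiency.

step 0: eval (y < 4)                 {0,1,2,3,4,5,6,7}
step 1: y <- max((z - element), 9)   {0,1,2,3}
step 2: z <- min(min(1, y), -9)      {0,1,2,3}
step 3: z <- y                       {4,5,6,7}
step 4: w <- 12                      {4,5,6,7}
step 5: z <- (min(y, z) % 2)         {4,5,6,7}

Answer: 6 steps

w: -2,0,2,4,12,12,12,12
z: -9,-9,-9,-9,0,1,0,1
y: 9,9,9,9,4,5,6,7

steps = 6; useful = 28; efficiency = 28/48 = 7/12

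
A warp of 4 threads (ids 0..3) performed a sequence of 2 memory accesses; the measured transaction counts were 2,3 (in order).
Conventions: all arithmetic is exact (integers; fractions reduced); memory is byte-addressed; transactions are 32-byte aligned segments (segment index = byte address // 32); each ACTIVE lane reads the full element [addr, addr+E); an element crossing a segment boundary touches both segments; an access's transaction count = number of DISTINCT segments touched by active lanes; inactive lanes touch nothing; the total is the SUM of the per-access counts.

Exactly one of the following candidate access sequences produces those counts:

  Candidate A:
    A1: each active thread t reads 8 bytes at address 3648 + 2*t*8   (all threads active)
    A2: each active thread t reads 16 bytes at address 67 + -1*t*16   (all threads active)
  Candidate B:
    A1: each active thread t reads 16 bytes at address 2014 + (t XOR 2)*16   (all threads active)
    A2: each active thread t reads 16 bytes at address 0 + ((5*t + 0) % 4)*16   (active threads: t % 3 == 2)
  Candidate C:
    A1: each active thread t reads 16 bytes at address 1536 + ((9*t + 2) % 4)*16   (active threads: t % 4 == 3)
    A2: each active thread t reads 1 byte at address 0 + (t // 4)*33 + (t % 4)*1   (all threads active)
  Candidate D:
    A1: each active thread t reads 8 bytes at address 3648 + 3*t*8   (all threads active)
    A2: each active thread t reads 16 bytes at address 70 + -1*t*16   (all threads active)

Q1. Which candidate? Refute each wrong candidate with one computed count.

B: A1 gives 3 transactions, not 2
C: A1 gives 1 transaction, not 2
D: A1 gives 3 transactions, not 2
A: all counts match (2,3)

Answer: A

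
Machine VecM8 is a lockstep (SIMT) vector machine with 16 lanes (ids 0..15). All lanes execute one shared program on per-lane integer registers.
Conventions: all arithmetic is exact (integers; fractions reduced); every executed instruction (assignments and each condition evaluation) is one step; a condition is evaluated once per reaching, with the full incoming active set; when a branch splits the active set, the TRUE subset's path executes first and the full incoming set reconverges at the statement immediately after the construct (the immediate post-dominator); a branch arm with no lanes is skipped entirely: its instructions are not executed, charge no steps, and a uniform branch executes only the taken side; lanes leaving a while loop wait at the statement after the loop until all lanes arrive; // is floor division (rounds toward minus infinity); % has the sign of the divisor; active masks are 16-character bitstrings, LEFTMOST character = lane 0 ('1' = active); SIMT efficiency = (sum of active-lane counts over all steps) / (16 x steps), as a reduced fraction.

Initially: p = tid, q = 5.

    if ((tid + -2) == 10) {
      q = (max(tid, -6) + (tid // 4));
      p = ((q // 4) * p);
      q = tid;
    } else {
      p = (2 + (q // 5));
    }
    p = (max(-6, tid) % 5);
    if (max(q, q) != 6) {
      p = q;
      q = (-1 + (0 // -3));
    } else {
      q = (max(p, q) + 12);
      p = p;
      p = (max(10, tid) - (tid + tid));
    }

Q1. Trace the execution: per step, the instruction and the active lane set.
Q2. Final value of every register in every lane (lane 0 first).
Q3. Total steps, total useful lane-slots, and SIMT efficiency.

step 0: eval ((tid + -2) == 10)      1111111111111111
step 1: q <- (max(tid, -6) + (tid // 4)) 0000000000001000
step 2: p <- ((q // 4) * p)          0000000000001000
step 3: q <- tid                     0000000000001000
step 4: p <- (2 + (q // 5))          1111111111110111
step 5: p <- (max(-6, tid) % 5)      1111111111111111
step 6: eval (max(q, q) != 6)        1111111111111111
step 7: p <- q                       1111111111111111
step 8: q <- (-1 + (0 // -3))        1111111111111111

Answer: 9 steps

p: 5,5,5,5,5,5,5,5,5,5,5,5,12,5,5,5
q: -1,-1,-1,-1,-1,-1,-1,-1,-1,-1,-1,-1,-1,-1,-1,-1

steps = 9; useful = 98; efficiency = 98/144 = 49/72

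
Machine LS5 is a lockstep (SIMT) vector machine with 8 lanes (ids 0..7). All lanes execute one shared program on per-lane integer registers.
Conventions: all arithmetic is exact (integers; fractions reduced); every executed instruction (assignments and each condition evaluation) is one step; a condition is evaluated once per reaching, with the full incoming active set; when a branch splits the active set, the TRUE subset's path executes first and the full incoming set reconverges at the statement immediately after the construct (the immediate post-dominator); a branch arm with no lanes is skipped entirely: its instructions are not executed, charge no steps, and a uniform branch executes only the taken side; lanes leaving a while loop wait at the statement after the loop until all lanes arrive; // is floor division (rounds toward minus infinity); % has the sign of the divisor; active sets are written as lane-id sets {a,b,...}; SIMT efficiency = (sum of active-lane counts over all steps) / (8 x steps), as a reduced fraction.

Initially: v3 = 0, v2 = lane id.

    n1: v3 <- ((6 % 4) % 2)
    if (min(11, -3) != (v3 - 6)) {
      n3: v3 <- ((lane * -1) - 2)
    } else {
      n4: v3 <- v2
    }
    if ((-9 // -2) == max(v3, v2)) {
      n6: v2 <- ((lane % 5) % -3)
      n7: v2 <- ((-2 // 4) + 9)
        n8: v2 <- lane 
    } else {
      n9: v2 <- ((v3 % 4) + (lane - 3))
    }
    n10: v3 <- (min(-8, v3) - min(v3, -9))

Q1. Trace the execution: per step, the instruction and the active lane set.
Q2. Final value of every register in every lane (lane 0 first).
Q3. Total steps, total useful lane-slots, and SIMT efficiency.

step 0: v3 <- ((6 % 4) % 2)          {0,1,2,3,4,5,6,7}
step 1: eval (min(11, -3) != (v3 - 6)) {0,1,2,3,4,5,6,7}
step 2: v3 <- ((lane * -1) - 2)      {0,1,2,3,4,5,6,7}
step 3: eval ((-9 // -2) == max(v3, v2)) {0,1,2,3,4,5,6,7}
step 4: v2 <- ((lane % 5) % -3)      {4}
step 5: v2 <- ((-2 // 4) + 9)        {4}
step 6: v2 <- lane                   {4}
step 7: v2 <- ((v3 % 4) + (lane - 3)) {0,1,2,3,5,6,7}
step 8: v3 <- (min(-8, v3) - min(v3, -9)) {0,1,2,3,4,5,6,7}

Answer: 9 steps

v3: 1,1,1,1,1,1,1,0
v2: -1,-1,-1,3,4,3,3,7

steps = 9; useful = 50; efficiency = 50/72 = 25/36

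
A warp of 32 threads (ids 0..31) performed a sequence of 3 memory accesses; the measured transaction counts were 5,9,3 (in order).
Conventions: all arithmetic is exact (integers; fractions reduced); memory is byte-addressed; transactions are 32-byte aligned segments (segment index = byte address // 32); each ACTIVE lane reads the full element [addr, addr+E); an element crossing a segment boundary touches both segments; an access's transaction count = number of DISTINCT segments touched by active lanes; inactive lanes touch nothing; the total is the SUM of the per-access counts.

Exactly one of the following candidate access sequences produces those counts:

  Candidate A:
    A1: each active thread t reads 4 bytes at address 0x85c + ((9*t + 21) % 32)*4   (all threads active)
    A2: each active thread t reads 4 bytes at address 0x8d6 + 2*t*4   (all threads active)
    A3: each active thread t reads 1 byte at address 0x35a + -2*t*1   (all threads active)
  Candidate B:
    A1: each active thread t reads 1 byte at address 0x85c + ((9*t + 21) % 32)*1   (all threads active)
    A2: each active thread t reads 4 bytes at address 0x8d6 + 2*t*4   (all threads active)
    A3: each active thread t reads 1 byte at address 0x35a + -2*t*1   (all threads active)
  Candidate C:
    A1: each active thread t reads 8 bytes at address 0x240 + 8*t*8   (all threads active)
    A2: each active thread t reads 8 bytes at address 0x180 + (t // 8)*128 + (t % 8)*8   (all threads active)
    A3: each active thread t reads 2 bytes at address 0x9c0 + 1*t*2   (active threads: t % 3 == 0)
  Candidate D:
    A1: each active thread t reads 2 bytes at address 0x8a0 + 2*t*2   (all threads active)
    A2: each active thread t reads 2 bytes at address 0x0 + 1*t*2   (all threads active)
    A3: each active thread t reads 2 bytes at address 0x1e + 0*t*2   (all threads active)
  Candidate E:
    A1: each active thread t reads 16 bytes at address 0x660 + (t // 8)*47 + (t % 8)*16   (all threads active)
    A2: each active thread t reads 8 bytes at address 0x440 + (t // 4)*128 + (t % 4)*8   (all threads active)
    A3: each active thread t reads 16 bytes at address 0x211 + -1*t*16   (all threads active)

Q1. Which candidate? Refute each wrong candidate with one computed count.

B: A1 gives 2 transactions, not 5
C: A1 gives 32 transactions, not 5
D: A1 gives 4 transactions, not 5
E: A1 gives 9 transactions, not 5
A: all counts match (5,9,3)

Answer: A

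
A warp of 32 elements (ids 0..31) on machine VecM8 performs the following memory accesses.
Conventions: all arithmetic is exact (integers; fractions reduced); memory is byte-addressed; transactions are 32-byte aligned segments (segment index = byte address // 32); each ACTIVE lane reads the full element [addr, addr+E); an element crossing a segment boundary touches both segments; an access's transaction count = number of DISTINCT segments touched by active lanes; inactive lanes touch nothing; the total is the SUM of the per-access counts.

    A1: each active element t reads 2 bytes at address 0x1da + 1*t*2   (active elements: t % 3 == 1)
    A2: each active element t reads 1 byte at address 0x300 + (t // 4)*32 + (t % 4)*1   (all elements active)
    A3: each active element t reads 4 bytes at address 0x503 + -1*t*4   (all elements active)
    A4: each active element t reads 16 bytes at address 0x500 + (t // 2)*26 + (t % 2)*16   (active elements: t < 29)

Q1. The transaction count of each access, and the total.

A1: 3 transactions
A2: 8 transactions
A3: 5 transactions
A4: 12 transactions

Answer: 3,8,5,12; total 28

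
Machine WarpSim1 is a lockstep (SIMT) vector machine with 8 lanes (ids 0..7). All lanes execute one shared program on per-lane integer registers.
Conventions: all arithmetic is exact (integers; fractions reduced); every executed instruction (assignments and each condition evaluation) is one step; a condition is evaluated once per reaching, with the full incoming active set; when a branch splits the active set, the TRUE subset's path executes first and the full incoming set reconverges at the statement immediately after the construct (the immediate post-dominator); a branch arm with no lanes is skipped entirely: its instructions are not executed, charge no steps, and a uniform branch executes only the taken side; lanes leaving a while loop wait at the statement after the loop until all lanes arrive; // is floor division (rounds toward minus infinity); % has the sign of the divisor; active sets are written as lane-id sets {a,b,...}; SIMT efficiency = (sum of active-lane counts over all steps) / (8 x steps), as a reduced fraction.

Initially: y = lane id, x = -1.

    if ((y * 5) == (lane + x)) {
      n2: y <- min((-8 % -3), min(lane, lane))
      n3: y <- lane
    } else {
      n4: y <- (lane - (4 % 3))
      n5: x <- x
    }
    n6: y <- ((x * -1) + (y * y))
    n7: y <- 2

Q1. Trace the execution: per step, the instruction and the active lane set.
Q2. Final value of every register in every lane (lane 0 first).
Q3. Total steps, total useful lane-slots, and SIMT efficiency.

step 0: eval ((y * 5) == (lane + x)) {0,1,2,3,4,5,6,7}
step 1: y <- (lane - (4 % 3))        {0,1,2,3,4,5,6,7}
step 2: x <- x                       {0,1,2,3,4,5,6,7}
step 3: y <- ((x * -1) + (y * y))    {0,1,2,3,4,5,6,7}
step 4: y <- 2                       {0,1,2,3,4,5,6,7}

Answer: 5 steps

y: 2,2,2,2,2,2,2,2
x: -1,-1,-1,-1,-1,-1,-1,-1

steps = 5; useful = 40; efficiency = 40/40 = 1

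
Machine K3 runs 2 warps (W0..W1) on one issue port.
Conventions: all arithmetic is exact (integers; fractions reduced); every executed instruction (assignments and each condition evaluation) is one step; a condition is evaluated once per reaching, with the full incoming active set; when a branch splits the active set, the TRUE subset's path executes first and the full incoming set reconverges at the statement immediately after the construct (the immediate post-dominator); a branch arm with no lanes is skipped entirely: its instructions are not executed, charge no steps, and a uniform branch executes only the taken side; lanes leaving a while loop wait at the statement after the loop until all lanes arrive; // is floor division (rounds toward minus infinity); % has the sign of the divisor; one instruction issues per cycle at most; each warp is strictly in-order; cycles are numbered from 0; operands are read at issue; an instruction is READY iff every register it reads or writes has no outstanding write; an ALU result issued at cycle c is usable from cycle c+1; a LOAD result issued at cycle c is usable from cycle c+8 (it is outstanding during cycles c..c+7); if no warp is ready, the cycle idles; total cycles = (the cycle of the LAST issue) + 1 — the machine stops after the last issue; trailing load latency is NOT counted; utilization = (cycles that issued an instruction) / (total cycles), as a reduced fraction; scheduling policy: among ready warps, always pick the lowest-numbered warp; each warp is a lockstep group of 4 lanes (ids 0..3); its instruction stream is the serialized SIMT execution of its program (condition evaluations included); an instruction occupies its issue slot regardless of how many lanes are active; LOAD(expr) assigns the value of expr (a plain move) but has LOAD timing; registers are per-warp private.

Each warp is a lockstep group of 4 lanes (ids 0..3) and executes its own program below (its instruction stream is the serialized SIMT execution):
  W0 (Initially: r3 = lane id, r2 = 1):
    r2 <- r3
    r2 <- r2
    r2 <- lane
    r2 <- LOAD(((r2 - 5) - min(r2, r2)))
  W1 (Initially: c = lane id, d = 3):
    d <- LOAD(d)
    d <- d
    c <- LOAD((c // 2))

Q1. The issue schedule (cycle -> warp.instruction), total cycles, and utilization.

cycle 0: W0.I0
cycle 1: W0.I1
cycle 2: W0.I2
cycle 3: W0.I3
cycle 4: W1.I0
cycle 5: idle
cycle 6: idle
cycle 7: idle
cycle 8: idle
cycle 9: idle
cycle 10: idle
cycle 11: idle
cycle 12: W1.I1
cycle 13: W1.I2

Answer: 14 cycles, utilization 1/2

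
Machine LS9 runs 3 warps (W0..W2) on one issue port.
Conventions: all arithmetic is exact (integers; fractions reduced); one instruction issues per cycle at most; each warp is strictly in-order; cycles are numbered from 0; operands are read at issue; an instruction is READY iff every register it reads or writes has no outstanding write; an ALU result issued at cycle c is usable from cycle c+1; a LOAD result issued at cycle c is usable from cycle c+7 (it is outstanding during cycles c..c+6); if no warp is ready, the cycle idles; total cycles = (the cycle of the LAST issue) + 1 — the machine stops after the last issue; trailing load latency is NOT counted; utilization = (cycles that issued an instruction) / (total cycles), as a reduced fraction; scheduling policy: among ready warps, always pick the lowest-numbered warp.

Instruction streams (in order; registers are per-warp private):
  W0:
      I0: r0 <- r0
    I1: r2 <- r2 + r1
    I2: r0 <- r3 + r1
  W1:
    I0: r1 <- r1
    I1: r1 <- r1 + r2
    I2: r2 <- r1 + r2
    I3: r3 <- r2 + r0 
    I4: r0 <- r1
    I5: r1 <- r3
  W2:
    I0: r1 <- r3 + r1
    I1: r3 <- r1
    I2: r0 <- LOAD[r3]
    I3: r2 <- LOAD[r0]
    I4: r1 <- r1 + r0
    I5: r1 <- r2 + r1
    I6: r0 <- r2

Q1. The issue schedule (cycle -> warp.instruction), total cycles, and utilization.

cycle 0: W0.I0
cycle 1: W0.I1
cycle 2: W0.I2
cycle 3: W1.I0
cycle 4: W1.I1
cycle 5: W1.I2
cycle 6: W1.I3
cycle 7: W1.I4
cycle 8: W1.I5
cycle 9: W2.I0
cycle 10: W2.I1
cycle 11: W2.I2
cycle 12: idle
cycle 13: idle
cycle 14: idle
cycle 15: idle
cycle 16: idle
cycle 17: idle
cycle 18: W2.I3
cycle 19: W2.I4
cycle 20: idle
cycle 21: idle
cycle 22: idle
cycle 23: idle
cycle 24: idle
cycle 25: W2.I5
cycle 26: W2.I6

Answer: 27 cycles, utilization 16/27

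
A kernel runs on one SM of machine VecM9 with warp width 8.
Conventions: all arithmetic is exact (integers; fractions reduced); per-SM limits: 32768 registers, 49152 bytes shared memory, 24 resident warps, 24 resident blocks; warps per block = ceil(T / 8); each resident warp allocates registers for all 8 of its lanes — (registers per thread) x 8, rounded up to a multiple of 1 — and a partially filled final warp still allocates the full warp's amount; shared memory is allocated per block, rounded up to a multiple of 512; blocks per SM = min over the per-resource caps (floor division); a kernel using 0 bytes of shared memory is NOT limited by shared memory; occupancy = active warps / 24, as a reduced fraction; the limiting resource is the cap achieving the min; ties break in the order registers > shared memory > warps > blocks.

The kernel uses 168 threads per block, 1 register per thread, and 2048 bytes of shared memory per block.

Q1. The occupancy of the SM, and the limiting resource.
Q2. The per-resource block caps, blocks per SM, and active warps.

Answer: occupancy 7/8, limited by warps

registers: 195 blocks
shared memory: 24 blocks
warps: 1 block
blocks: 24 blocks

Answer: 1 block, 21 active warps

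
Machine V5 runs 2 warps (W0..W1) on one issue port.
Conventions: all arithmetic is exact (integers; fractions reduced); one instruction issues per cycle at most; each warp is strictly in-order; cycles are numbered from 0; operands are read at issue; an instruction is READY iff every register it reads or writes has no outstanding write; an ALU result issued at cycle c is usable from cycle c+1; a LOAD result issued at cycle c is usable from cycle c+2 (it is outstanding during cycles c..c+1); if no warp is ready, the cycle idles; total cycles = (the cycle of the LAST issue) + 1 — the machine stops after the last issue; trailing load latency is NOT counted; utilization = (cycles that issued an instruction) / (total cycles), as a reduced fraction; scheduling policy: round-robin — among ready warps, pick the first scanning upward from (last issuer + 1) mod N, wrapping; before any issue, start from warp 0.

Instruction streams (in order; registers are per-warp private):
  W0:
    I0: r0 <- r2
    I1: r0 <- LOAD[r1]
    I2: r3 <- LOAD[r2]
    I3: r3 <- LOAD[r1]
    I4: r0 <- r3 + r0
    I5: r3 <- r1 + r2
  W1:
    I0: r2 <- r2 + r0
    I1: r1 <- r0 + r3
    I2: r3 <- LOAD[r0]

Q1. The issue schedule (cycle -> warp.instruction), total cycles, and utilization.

cycle 0: W0.I0
cycle 1: W1.I0
cycle 2: W0.I1
cycle 3: W1.I1
cycle 4: W0.I2
cycle 5: W1.I2
cycle 6: W0.I3
cycle 7: idle
cycle 8: W0.I4
cycle 9: W0.I5

Answer: 10 cycles, utilization 9/10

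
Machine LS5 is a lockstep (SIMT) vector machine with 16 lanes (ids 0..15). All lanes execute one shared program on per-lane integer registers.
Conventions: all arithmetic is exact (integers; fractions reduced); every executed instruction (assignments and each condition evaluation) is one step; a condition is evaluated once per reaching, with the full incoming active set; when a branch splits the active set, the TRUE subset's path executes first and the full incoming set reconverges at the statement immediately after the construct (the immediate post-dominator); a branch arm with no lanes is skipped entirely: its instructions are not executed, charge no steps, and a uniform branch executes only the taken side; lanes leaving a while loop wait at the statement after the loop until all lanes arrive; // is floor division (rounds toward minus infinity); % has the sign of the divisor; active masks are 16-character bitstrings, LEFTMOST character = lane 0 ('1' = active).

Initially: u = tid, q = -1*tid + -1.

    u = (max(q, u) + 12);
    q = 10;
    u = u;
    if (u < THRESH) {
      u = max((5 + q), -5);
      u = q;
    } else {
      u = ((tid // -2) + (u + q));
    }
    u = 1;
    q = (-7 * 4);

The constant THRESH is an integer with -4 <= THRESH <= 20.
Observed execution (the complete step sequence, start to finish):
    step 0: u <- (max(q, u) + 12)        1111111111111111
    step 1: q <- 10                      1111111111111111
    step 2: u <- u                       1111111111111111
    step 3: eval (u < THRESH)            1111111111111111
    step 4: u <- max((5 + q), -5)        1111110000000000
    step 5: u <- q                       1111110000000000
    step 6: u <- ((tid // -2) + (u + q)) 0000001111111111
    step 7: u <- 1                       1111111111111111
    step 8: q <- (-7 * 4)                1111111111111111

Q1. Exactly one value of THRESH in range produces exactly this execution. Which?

Answer: THRESH = 18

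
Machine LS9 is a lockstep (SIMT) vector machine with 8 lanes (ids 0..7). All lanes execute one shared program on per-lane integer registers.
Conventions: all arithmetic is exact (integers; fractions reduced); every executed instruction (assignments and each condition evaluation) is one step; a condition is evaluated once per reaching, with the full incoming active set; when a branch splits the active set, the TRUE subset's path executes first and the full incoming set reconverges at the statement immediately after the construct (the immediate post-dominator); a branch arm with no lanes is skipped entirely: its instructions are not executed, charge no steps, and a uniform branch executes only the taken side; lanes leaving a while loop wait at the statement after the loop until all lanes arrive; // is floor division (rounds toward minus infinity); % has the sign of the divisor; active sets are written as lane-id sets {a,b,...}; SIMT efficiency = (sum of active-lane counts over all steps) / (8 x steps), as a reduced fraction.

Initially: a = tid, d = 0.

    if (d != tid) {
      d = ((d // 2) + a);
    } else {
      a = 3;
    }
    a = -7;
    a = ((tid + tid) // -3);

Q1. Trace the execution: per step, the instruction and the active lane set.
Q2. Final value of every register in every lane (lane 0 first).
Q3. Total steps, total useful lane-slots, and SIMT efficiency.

step 0: eval (d != tid)              {0,1,2,3,4,5,6,7}
step 1: d <- ((d // 2) + a)          {1,2,3,4,5,6,7}
step 2: a <- 3                       {0}
step 3: a <- -7                      {0,1,2,3,4,5,6,7}
step 4: a <- ((tid + tid) // -3)     {0,1,2,3,4,5,6,7}

Answer: 5 steps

a: 0,-1,-2,-2,-3,-4,-4,-5
d: 0,1,2,3,4,5,6,7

steps = 5; useful = 32; efficiency = 32/40 = 4/5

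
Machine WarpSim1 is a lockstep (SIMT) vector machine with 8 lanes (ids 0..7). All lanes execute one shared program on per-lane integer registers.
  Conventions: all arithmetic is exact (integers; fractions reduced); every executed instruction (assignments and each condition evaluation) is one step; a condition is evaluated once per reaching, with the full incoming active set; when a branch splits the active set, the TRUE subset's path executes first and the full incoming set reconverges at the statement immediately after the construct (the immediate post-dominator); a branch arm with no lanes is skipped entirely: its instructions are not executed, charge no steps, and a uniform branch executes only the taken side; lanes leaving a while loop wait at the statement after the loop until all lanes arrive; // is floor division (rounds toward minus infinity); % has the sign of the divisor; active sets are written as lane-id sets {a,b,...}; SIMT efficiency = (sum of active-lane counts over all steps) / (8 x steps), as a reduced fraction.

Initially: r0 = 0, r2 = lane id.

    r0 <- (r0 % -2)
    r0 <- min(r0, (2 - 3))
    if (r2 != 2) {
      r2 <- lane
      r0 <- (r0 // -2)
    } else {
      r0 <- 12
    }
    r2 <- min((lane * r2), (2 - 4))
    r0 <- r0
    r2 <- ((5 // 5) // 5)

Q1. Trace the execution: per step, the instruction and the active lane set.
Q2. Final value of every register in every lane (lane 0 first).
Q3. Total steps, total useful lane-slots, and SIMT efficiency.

step 0: r0 <- (r0 % -2)              {0,1,2,3,4,5,6,7}
step 1: r0 <- min(r0, (2 - 3))       {0,1,2,3,4,5,6,7}
step 2: eval (r2 != 2)               {0,1,2,3,4,5,6,7}
step 3: r2 <- lane                   {0,1,3,4,5,6,7}
step 4: r0 <- (r0 // -2)             {0,1,3,4,5,6,7}
step 5: r0 <- 12                     {2}
step 6: r2 <- min((lane * r2), (2 - 4)) {0,1,2,3,4,5,6,7}
step 7: r0 <- r0                     {0,1,2,3,4,5,6,7}
step 8: r2 <- ((5 // 5) // 5)        {0,1,2,3,4,5,6,7}

Answer: 9 steps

r0: 0,0,12,0,0,0,0,0
r2: 0,0,0,0,0,0,0,0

steps = 9; useful = 63; efficiency = 63/72 = 7/8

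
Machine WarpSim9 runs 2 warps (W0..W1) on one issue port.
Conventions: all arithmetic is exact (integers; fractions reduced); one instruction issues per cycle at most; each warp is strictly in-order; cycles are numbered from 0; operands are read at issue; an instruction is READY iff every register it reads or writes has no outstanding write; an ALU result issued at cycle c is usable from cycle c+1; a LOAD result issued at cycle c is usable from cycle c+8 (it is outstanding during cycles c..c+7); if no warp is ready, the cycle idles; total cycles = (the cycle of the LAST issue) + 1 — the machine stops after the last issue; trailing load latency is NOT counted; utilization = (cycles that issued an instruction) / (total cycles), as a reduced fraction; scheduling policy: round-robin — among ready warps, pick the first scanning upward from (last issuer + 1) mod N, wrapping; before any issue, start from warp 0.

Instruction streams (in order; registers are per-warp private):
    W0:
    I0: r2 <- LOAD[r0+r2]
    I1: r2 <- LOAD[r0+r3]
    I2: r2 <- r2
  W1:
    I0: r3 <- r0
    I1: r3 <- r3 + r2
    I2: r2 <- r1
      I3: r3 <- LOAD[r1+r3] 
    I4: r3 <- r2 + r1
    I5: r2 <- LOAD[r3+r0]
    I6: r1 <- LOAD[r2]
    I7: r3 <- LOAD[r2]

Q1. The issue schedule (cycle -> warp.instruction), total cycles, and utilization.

cycle 0: W0.I0
cycle 1: W1.I0
cycle 2: W1.I1
cycle 3: W1.I2
cycle 4: W1.I3
cycle 5: idle
cycle 6: idle
cycle 7: idle
cycle 8: W0.I1
cycle 9: idle
cycle 10: idle
cycle 11: idle
cycle 12: W1.I4
cycle 13: W1.I5
cycle 14: idle
cycle 15: idle
cycle 16: W0.I2
cycle 17: idle
cycle 18: idle
cycle 19: idle
cycle 20: idle
cycle 21: W1.I6
cycle 22: W1.I7

Answer: 23 cycles, utilization 11/23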